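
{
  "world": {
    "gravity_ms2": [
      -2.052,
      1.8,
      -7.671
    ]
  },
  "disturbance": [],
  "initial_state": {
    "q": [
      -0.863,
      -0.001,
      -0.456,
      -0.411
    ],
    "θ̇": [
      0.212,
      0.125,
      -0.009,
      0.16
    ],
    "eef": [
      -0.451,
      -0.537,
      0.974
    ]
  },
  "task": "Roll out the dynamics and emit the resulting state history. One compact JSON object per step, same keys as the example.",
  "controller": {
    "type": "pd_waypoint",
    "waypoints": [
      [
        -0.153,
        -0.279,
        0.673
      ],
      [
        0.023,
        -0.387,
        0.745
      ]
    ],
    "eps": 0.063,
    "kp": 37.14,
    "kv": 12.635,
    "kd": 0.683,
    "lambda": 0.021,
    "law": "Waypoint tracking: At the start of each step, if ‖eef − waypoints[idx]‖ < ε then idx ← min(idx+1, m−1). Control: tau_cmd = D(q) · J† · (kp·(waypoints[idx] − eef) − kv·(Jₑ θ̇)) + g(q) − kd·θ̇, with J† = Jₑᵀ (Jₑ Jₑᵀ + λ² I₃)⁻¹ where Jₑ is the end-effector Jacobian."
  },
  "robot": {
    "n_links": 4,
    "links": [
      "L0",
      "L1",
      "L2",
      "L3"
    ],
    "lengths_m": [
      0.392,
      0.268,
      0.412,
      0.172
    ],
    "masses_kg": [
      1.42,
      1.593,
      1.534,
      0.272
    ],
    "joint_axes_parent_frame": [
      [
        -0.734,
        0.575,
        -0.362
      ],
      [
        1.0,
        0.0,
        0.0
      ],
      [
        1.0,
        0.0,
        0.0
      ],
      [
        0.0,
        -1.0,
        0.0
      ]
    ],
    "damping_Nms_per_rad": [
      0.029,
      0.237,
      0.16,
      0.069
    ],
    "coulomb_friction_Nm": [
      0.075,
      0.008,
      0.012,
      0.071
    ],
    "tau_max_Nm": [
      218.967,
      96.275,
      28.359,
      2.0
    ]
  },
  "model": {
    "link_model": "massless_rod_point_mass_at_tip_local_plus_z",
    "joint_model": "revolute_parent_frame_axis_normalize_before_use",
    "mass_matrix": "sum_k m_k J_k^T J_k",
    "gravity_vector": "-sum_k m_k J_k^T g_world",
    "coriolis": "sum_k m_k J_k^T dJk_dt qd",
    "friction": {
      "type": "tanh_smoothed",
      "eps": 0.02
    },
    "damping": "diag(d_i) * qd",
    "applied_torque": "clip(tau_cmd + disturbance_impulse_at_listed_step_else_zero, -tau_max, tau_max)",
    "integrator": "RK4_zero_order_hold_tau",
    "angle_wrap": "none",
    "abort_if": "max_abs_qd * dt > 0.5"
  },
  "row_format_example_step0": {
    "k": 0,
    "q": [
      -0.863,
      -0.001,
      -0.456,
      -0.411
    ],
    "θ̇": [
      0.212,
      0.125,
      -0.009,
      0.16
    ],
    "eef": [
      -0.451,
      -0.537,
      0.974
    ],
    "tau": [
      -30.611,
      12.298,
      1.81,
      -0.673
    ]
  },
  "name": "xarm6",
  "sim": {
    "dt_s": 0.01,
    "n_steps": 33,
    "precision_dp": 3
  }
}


{"k":1,"q":[-0.862,0.002,-0.461,-0.416],"\u03b8\u0307":[-0.009,0.495,-0.932,-1.124],"eef":[-0.45,-0.536,0.974],"tau":[-24.556,10.294,2.281,0.262]}
{"k":2,"q":[-0.863,0.008,-0.473,-0.427],"\u03b8\u0307":[-0.178,0.766,-1.593,-0.993],"eef":[-0.449,-0.534,0.973],"tau":[-17.941,8.825,2.52,0.105]}
{"k":3,"q":[-0.865,0.017,-0.492,-0.437],"\u03b8\u0307":[-0.322,0.932,-2.039,-0.988],"eef":[-0.448,-0.532,0.971],"tau":[-11.971,7.362,2.512,0.055]}
{"k":4,"q":[-0.869,0.027,-0.513,-0.446],"\u03b8\u0307":[-0.439,1.033,-2.337,-0.959],"eef":[-0.448,-0.53,0.969],"tau":[-6.604,6.004,2.37,-0.006]}
{"k":5,"q":[-0.874,0.037,-0.538,-0.456],"\u03b8\u0307":[-0.534,1.091,-2.531,-0.925],"eef":[-0.449,-0.529,0.965],"tau":[-1.871,4.765,2.156,-0.062]}
{"k":6,"q":[-0.88,0.048,-0.564,-0.465],"\u03b8\u0307":[-0.607,1.123,-2.653,-0.888],"eef":[-0.45,-0.527,0.961],"tau":[2.248,3.656,1.914,-0.112]}
{"k":7,"q":[-0.886,0.06,-0.591,-0.473],"\u03b8\u0307":[-0.661,1.139,-2.726,-0.852],"eef":[-0.451,-0.526,0.956],"tau":[5.791,2.678,1.67,-0.156]}
{"k":8,"q":[-0.893,0.071,-0.618,-0.482],"\u03b8\u0307":[-0.699,1.145,-2.764,-0.817],"eef":[-0.453,-0.525,0.951],"tau":[8.811,1.825,1.44,-0.194]}
{"k":9,"q":[-0.9,0.083,-0.646,-0.49],"\u03b8\u0307":[-0.724,1.147,-2.779,-0.783],"eef":[-0.454,-0.524,0.945],"tau":[11.364,1.089,1.233,-0.225]}
{"k":10,"q":[-0.907,0.094,-0.674,-0.498],"\u03b8\u0307":[-0.737,1.146,-2.778,-0.751],"eef":[-0.456,-0.523,0.939],"tau":[13.504,0.458,1.053,-0.25]}
{"k":11,"q":[-0.915,0.106,-0.701,-0.505],"\u03b8\u0307":[-0.74,1.146,-2.767,-0.722],"eef":[-0.457,-0.522,0.933],"tau":[15.285,-0.077,0.902,-0.27]}
{"k":12,"q":[-0.922,0.117,-0.729,-0.512],"\u03b8\u0307":[-0.735,1.146,-2.749,-0.695],"eef":[-0.459,-0.522,0.927],"tau":[16.753,-0.528,0.779,-0.286]}
{"k":13,"q":[-0.929,0.128,-0.756,-0.519],"\u03b8\u0307":[-0.723,1.146,-2.726,-0.669],"eef":[-0.46,-0.521,0.921],"tau":[17.952,-0.905,0.682,-0.298]}
{"k":14,"q":[-0.937,0.14,-0.783,-0.525],"\u03b8\u0307":[-0.706,1.149,-2.701,-0.645],"eef":[-0.461,-0.52,0.915],"tau":[18.92,-1.217,0.61,-0.307]}
{"k":15,"q":[-0.943,0.151,-0.81,-0.532],"\u03b8\u0307":[-0.685,1.152,-2.674,-0.623],"eef":[-0.462,-0.519,0.909],"tau":[19.69,-1.473,0.56,-0.313]}
{"k":16,"q":[-0.95,0.163,-0.837,-0.538],"\u03b8\u0307":[-0.66,1.156,-2.646,-0.602],"eef":[-0.463,-0.518,0.903],"tau":[20.291,-1.681,0.529,-0.317]}
{"k":17,"q":[-0.957,0.175,-0.863,-0.544],"\u03b8\u0307":[-0.633,1.161,-2.617,-0.583],"eef":[-0.464,-0.517,0.897],"tau":[20.748,-1.846,0.516,-0.319]}
{"k":18,"q":[-0.963,0.186,-0.889,-0.549],"\u03b8\u0307":[-0.603,1.167,-2.588,-0.564],"eef":[-0.464,-0.515,0.891],"tau":[21.082,-1.976,0.518,-0.32]}
{"k":19,"q":[-0.969,0.198,-0.915,-0.555],"\u03b8\u0307":[-0.572,1.174,-2.56,-0.547],"eef":[-0.464,-0.514,0.885],"tau":[21.313,-2.075,0.534,-0.319]}
{"k":20,"q":[-0.974,0.21,-0.94,-0.56],"\u03b8\u0307":[-0.541,1.18,-2.531,-0.531],"eef":[-0.464,-0.513,0.88],"tau":[21.457,-2.148,0.56,-0.317]}
{"k":21,"q":[-0.98,0.222,-0.965,-0.566],"\u03b8\u0307":[-0.508,1.187,-2.503,-0.515],"eef":[-0.464,-0.511,0.874],"tau":[21.527,-2.199,0.596,-0.314]}
{"k":22,"q":[-0.984,0.233,-0.99,-0.571],"\u03b8\u0307":[-0.475,1.194,-2.474,-0.501],"eef":[-0.464,-0.51,0.869],"tau":[21.535,-2.231,0.64,-0.311]}
{"k":23,"q":[-0.989,0.245,-1.015,-0.576],"\u03b8\u0307":[-0.442,1.201,-2.446,-0.487],"eef":[-0.464,-0.508,0.863],"tau":[21.492,-2.248,0.691,-0.307]}
{"k":24,"q":[-0.993,0.257,-1.039,-0.58],"\u03b8\u0307":[-0.41,1.207,-2.418,-0.473],"eef":[-0.463,-0.506,0.858],"tau":[21.406,-2.251,0.747,-0.302]}
{"k":25,"q":[-0.997,0.269,-1.063,-0.585],"\u03b8\u0307":[-0.377,1.213,-2.389,-0.46],"eef":[-0.462,-0.504,0.853],"tau":[21.284,-2.244,0.808,-0.298]}
{"k":26,"q":[-1.001,0.282,-1.087,-0.59],"\u03b8\u0307":[-0.346,1.218,-2.361,-0.448],"eef":[-0.461,-0.502,0.848],"tau":[21.134,-2.228,0.873,-0.293]}
{"k":27,"q":[-1.004,0.294,-1.111,-0.594],"\u03b8\u0307":[-0.315,1.223,-2.333,-0.436],"eef":[-0.46,-0.5,0.844],"tau":[20.961,-2.204,0.94,-0.288]}
{"k":28,"q":[-1.007,0.306,-1.134,-0.598],"\u03b8\u0307":[-0.284,1.227,-2.305,-0.425],"eef":[-0.459,-0.498,0.839],"tau":[20.769,-2.175,1.009,-0.283]}
{"k":29,"q":[-1.01,0.318,-1.157,-0.603],"\u03b8\u0307":[-0.255,1.231,-2.276,-0.414],"eef":[-0.457,-0.495,0.835],"tau":[20.562,-2.141,1.08,-0.277]}
{"k":30,"q":[-1.012,0.331,-1.179,-0.607],"\u03b8\u0307":[-0.226,1.234,-2.248,-0.404],"eef":[-0.456,-0.493,0.83],"tau":[20.344,-2.104,1.152,-0.272]}
{"k":31,"q":[-1.014,0.343,-1.202,-0.611],"\u03b8\u0307":[-0.198,1.236,-2.219,-0.393],"eef":[-0.454,-0.49,0.826],"tau":[20.117,-2.065,1.225,-0.267]}
{"k":32,"q":[-1.016,0.355,-1.224,-0.615],"\u03b8\u0307":[-0.172,1.238,-2.191,-0.384],"eef":[-0.452,-0.488,0.822],"tau":[19.885,-2.023,1.297,-0.262]}
{"k":33,"q":[-1.018,0.368,-1.245,-0.618],"\u03b8\u0307":[-0.146,1.239,-2.162,-0.374],"eef":[-0.45,-0.485,0.818]}


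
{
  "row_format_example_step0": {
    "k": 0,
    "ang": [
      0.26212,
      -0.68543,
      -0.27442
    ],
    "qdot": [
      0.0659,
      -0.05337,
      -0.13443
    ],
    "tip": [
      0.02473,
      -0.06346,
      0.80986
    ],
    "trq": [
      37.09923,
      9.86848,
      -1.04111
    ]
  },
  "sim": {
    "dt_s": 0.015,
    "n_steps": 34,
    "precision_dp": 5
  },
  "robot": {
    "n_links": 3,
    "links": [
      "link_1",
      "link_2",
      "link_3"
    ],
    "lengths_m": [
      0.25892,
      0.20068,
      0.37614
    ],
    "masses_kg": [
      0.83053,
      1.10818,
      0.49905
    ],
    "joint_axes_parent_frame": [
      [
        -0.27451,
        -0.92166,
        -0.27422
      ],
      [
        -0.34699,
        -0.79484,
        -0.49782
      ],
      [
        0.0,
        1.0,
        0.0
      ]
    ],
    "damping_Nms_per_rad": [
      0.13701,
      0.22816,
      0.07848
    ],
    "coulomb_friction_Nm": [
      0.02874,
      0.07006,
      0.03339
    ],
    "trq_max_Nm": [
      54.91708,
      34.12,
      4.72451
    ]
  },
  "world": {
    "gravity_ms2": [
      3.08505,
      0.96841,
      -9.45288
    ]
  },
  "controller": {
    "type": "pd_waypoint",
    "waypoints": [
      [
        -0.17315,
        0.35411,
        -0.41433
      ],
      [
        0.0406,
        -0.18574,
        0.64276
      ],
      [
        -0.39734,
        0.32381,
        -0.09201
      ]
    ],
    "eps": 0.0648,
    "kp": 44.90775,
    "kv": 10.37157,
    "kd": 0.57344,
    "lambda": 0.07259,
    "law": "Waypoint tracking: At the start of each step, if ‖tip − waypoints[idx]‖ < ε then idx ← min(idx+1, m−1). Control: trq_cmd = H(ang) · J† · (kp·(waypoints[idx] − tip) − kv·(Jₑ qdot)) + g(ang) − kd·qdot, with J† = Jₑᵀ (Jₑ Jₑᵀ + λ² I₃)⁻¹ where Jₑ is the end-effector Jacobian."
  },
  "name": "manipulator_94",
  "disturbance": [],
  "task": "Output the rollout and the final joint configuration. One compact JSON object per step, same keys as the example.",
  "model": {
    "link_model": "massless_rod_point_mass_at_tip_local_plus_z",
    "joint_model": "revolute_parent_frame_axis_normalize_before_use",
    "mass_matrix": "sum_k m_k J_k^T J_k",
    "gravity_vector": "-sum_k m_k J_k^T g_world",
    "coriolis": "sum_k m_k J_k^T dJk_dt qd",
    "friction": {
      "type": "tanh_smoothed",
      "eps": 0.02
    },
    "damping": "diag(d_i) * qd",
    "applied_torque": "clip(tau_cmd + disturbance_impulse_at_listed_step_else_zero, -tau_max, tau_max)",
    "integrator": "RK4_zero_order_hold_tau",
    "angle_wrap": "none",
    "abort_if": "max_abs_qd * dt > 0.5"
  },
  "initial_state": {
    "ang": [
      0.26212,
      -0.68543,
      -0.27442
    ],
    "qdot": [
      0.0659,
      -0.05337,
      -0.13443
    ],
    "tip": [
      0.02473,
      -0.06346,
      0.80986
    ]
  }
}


{"k":1,"ang":[0.28659,-0.71824,-0.273],"qdot":[3.12058,-4.13804,0.3796],"tip":[0.02286,-0.06168,0.80771],"trq":[31.50504,10.79055,-1.14672]}
{"k":2,"ang":[0.34529,-0.78737,-0.25625],"qdot":[4.67463,-5.00001,1.8644],"tip":[0.01875,-0.0543,0.80278],"trq":[24.78921,8.72757,-1.60824]}
{"k":3,"ang":[0.42315,-0.8652,-0.22142],"qdot":[5.68519,-5.3126,2.79607],"tip":[0.01155,-0.04039,0.79613],"trq":[18.09321,6.30451,-1.62946]}
{"k":4,"ang":[0.5132,-0.94535,-0.17591],"qdot":[6.31137,-5.33035,3.29004],"tip":[0.00105,-0.02116,0.7874],"trq":[12.17609,4.04828,-1.4106]}
{"k":5,"ang":[0.6106,-1.02444,-0.12519],"qdot":[6.67511,-5.19015,3.48903],"tip":[-0.01241,0.00206,0.77634],"trq":[7.39689,2.18809,-1.10229]}
{"k":6,"ang":[0.71217,-1.10079,-0.0728],"qdot":[6.87358,-4.97884,3.50776],"tip":[-0.02816,0.02803,0.76286],"trq":[3.73445,0.76673,-0.79371]}
{"k":7,"ang":[0.81596,-1.17369,-0.02083],"qdot":[6.97304,-4.73851,3.42996],"tip":[-0.04548,0.05575,0.74699],"trq":[0.99955,-0.26372,-0.53128]}
{"k":8,"ang":[0.92079,-1.24284,0.02968],"qdot":[7.0146,-4.48372,3.31096],"tip":[-0.06372,0.08444,0.72882],"trq":[-1.02479,-0.97724,-0.33343]}
{"k":9,"ang":[1.02599,-1.30805,0.07837],"qdot":[7.02233,-4.2155,3.18426],"tip":[-0.08229,0.11353,0.70852],"trq":[-2.52831,-1.44513,-0.20198]}
{"k":10,"ang":[1.13116,-1.36909,0.12525],"qdot":[7.00941,-3.92916,3.0686],"tip":[-0.10077,0.1426,0.68625],"trq":[-3.66093,-1.72735,-0.13006]}
{"k":11,"ang":[1.23603,-1.42565,0.17056],"qdot":[6.98204,-3.61811,2.97353],"tip":[-0.11881,0.1713,0.6622],"trq":[-4.53526,-1.87193,-0.1069]}
{"k":12,"ang":[1.34041,-1.47731,0.21463],"qdot":[6.94183,-3.27584,2.90289],"tip":[-0.1362,0.19938,0.63658],"trq":[-5.23269,-1.91707,-0.12048]}
{"k":13,"ang":[1.44408,-1.52356,0.25784],"qdot":[6.88734,-2.89715,2.85683],"tip":[-0.15279,0.2266,0.60961],"trq":[-5.8091,-1.89383,-0.15869]}
{"k":14,"ang":[1.54681,-1.56383,0.30054],"qdot":[6.81518,-2.47917,2.83275],"tip":[-0.16852,0.25275,0.58151],"trq":[-6.29923,-1.82875,-0.20973]}
{"k":15,"ang":[1.6483,-1.59755,0.34302],"qdot":[6.72112,-2.02235,2.82558],"tip":[-0.18336,0.27766,0.5525],"trq":[-6.72002,-1.74619,-0.26207]}
{"k":16,"ang":[1.7482,-1.62415,0.38546],"qdot":[6.60118,-1.5315,2.82775],"tip":[-0.19737,0.30117,0.52278],"trq":[-7.07388,-1.66995,-0.30433]}
{"k":17,"ang":[1.8461,-1.64321,0.42795],"qdot":[6.45298,-1.01659,2.82916],"tip":[-0.21061,0.32316,0.49257],"trq":[-7.35305,-1.62364,-0.32534]}
{"k":18,"ang":[1.94158,-1.65448,0.47036],"qdot":[6.27684,-0.49283,2.81779],"tip":[-0.22318,0.34355,0.46202],"trq":[-7.54624,-1.62908,-0.31469]}
{"k":19,"ang":[2.03424,-1.65797,0.51241],"qdot":[6.07901,0.0092,2.76956],"tip":[-0.23521,0.3623,0.43128],"trq":[-7.64669,-1.69596,-0.25728]}
{"k":20,"ang":[2.12392,-1.65461,0.55305],"qdot":[5.87592,0.4332,2.64104],"tip":[-0.2468,0.37944,0.40042],"trq":[-7.66391,-1.81243,-0.13143]}
{"k":21,"ang":[2.21044,-1.64499,0.59178],"qdot":[5.65675,0.84662,2.51814],"tip":[-0.25798,0.39506,0.36946],"trq":[-7.625,-2.02039,0.00671]}
{"k":22,"ang":[2.29364,-1.62957,0.62841],"qdot":[5.43276,1.20945,2.36298],"tip":[-0.26879,0.4093,0.33835],"trq":[-7.55717,-2.29278,0.17978]}
{"k":23,"ang":[2.37349,-1.60917,0.66245],"qdot":[5.20979,1.51127,2.17398],"tip":[-0.27918,0.42231,0.30702],"trq":[-7.49317,-2.61017,0.38471]}
{"k":24,"ang":[2.45002,-1.58471,0.69346],"qdot":[4.99019,1.75291,1.95979],"tip":[-0.28908,0.43424,0.27539],"trq":[-7.46078,-2.9556,0.61232]}
{"k":25,"ang":[2.52328,-1.55703,0.72113],"qdot":[4.77394,1.93981,1.73092],"tip":[-0.29834,0.44524,0.24337],"trq":[-7.47716,-3.31475,0.85338]}
{"k":26,"ang":[2.59331,-1.52692,0.74533],"qdot":[4.55968,2.079,1.49694],"tip":[-0.3068,0.45543,0.21093],"trq":[-7.5478,-3.67617,1.10016]}
{"k":27,"ang":[2.66012,-1.49502,0.76604],"qdot":[4.34568,2.17737,1.26555],"tip":[-0.31425,0.46488,0.17808],"trq":[-7.66835,-4.03075,1.34657]}
{"k":28,"ang":[2.72371,-1.4619,0.78335],"qdot":[4.1306,2.24085,1.04246],"tip":[-0.32052,0.47364,0.14486],"trq":[-7.82781,-4.37089,1.58786]}
{"k":29,"ang":[2.78405,-1.42805,0.79741],"qdot":[3.91385,2.27431,0.83183],"tip":[-0.32544,0.48175,0.1114],"trq":[-8.01155,-4.68997,1.82006]}
{"k":30,"ang":[2.84113,-1.39389,0.80842],"qdot":[3.69567,2.28172,0.6366],"tip":[-0.32888,0.48921,0.07786],"trq":[-8.20383,-4.98219,2.03968]}
{"k":31,"ang":[2.89493,-1.35977,0.81664],"qdot":[3.47704,2.26647,0.45891],"tip":[-0.33076,0.496,0.04446],"trq":[-8.3896,-5.24259,2.24354]}
{"k":32,"ang":[2.94545,-1.32603,0.82235],"qdot":[3.25943,2.23159,0.30021],"tip":[-0.33104,0.50212,0.0114],"trq":[-8.55572,-5.46728,2.42879]}
{"k":33,"ang":[2.99272,-1.29293,0.82582],"qdot":[3.04462,2.17994,0.16139],"tip":[-0.32976,0.50757,-0.02105],"trq":[-8.69161,-5.65356,2.59309]}
{"k":34,"ang":[3.03681,-1.26071,0.82737],"qdot":[2.83438,2.11437,0.04288],"tip":[-0.32699,0.51233,-0.05267]}
{"summary": "final ang (rad): 3.03681 -1.26071 0.82737"}


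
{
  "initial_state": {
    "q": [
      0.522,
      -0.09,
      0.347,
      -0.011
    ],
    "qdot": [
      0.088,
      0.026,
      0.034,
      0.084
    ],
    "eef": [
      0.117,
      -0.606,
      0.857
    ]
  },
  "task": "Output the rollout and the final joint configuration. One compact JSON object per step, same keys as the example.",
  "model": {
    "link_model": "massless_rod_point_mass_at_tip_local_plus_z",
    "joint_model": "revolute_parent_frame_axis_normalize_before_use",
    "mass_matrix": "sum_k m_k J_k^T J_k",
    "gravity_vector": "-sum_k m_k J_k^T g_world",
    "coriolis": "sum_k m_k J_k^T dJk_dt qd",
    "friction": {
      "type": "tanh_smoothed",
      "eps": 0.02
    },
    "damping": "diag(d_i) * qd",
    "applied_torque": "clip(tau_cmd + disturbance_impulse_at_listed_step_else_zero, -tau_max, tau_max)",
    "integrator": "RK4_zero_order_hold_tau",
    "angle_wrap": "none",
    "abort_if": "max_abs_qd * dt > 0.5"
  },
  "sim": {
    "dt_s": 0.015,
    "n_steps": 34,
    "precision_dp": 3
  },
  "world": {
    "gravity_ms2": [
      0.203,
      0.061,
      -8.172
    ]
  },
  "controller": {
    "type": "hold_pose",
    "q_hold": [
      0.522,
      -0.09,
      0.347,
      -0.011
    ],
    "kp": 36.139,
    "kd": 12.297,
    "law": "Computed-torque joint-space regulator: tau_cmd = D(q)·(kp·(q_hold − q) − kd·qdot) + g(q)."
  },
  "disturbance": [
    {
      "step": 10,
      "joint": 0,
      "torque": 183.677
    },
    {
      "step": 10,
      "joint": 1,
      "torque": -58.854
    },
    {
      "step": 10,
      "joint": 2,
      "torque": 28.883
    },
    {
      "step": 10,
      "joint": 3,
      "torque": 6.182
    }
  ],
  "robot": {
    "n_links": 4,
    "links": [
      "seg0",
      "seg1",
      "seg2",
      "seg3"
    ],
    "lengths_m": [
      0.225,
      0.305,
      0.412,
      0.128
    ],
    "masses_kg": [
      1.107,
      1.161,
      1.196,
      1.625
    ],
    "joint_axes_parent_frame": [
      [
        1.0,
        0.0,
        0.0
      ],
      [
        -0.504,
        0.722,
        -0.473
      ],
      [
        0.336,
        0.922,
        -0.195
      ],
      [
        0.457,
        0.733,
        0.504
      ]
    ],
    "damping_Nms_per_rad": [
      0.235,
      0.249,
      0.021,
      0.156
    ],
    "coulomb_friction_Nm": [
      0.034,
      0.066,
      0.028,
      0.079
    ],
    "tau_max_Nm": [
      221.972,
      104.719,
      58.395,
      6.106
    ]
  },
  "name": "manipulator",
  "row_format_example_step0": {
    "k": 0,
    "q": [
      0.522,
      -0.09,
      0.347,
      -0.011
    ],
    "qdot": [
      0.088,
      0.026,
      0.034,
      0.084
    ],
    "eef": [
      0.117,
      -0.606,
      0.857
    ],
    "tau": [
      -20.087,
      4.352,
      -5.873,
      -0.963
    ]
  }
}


{"k":1,"q":[0.523,-0.09,0.348,-0.011],"qdot":[0.069,0.015,0.035,0.06],"eef":[0.117,-0.607,0.856],"tau":[-19.613,4.287,-5.729,-0.937]}
{"k":2,"q":[0.524,-0.09,0.348,-0.01],"qdot":[0.054,0.009,0.031,0.051],"eef":[0.117,-0.608,0.855],"tau":[-19.2,4.227,-5.603,-0.914]}
{"k":3,"q":[0.525,-0.09,0.349,-0.01],"qdot":[0.042,0.006,0.025,0.047],"eef":[0.118,-0.608,0.855],"tau":[-18.84,4.173,-5.494,-0.895]}
{"k":4,"q":[0.525,-0.09,0.349,-0.01],"qdot":[0.032,0.004,0.019,0.044],"eef":[0.118,-0.609,0.854],"tau":[-18.528,4.125,-5.399,-0.879]}
{"k":5,"q":[0.526,-0.09,0.35,-0.01],"qdot":[0.024,0.003,0.013,0.042],"eef":[0.118,-0.609,0.854],"tau":[-18.257,4.083,-5.317,-0.864]}
{"k":6,"q":[0.526,-0.09,0.35,-0.01],"qdot":[0.018,0.002,0.008,0.041],"eef":[0.118,-0.609,0.854],"tau":[-18.022,4.046,-5.247,-0.852]}
{"k":7,"q":[0.526,-0.09,0.35,-0.01],"qdot":[0.012,0.002,0.004,0.039],"eef":[0.118,-0.61,0.854],"tau":[-17.82,4.014,-5.186,-0.841]}
{"k":8,"q":[0.526,-0.09,0.35,-0.01],"qdot":[0.008,0.002,-0.0,0.038],"eef":[0.118,-0.61,0.854],"tau":[-17.645,3.986,-5.134,-0.832]}
{"k":9,"q":[0.526,-0.09,0.351,-0.011],"qdot":[0.004,0.002,-0.004,0.037],"eef":[0.118,-0.61,0.854],"tau":[-17.495,3.961,-5.088,-0.824]}
{"k":10,"q":[0.526,-0.09,0.351,-0.011],"qdot":[0.001,0.002,-0.007,0.036],"eef":[0.118,-0.61,0.853],"tau":[166.311,-54.913,23.834,5.365]}
{"k":11,"q":[0.533,-0.09,0.351,-0.01],"qdot":[0.849,-0.016,0.034,0.052],"eef":[0.119,-0.615,0.849],"tau":[-52.028,15.076,-10.454,-1.962]}
{"k":12,"q":[0.544,-0.09,0.351,-0.01],"qdot":[0.694,0.001,0.002,0.06],"eef":[0.119,-0.625,0.842],"tau":[-47.175,13.562,-9.615,-1.79]}
{"k":13,"q":[0.554,-0.09,0.351,-0.01],"qdot":[0.555,0.004,-0.008,0.053],"eef":[0.119,-0.633,0.836],"tau":[-42.949,12.242,-8.902,-1.642]}
{"k":14,"q":[0.561,-0.09,0.351,-0.01],"qdot":[0.435,0.002,-0.01,0.045],"eef":[0.119,-0.639,0.832],"tau":[-39.271,11.087,-8.292,-1.515]}
{"k":15,"q":[0.567,-0.09,0.351,-0.01],"qdot":[0.333,-0.0,-0.01,0.039],"eef":[0.119,-0.644,0.828],"tau":[-36.072,10.077,-7.77,-1.406]}
{"k":16,"q":[0.571,-0.09,0.351,-0.01],"qdot":[0.246,-0.002,-0.01,0.036],"eef":[0.119,-0.648,0.825],"tau":[-33.293,9.195,-7.321,-1.312]}
{"k":17,"q":[0.574,-0.09,0.351,-0.01],"qdot":[0.173,-0.003,-0.01,0.035],"eef":[0.119,-0.65,0.823],"tau":[-30.88,8.426,-6.935,-1.231]}
{"k":18,"q":[0.576,-0.09,0.351,-0.01],"qdot":[0.112,-0.003,-0.01,0.034],"eef":[0.119,-0.652,0.822],"tau":[-28.786,7.757,-6.603,-1.161]}
{"k":19,"q":[0.578,-0.09,0.351,-0.01],"qdot":[0.061,-0.003,-0.011,0.034],"eef":[0.119,-0.653,0.821],"tau":[-26.972,7.176,-6.318,-1.101]}
{"k":20,"q":[0.578,-0.09,0.351,-0.01],"qdot":[0.02,-0.003,-0.012,0.034],"eef":[0.118,-0.653,0.82],"tau":[-25.403,6.672,-6.072,-1.049]}
{"k":21,"q":[0.578,-0.09,0.351,-0.011],"qdot":[-0.014,-0.0,-0.015,0.034],"eef":[0.118,-0.654,0.82],"tau":[-24.051,6.235,-5.861,-1.004]}
{"k":22,"q":[0.578,-0.091,0.351,-0.011],"qdot":[-0.04,0.003,-0.018,0.034],"eef":[0.118,-0.653,0.821],"tau":[-22.889,5.859,-5.68,-0.966]}
{"k":23,"q":[0.577,-0.091,0.351,-0.011],"qdot":[-0.062,0.005,-0.02,0.032],"eef":[0.118,-0.653,0.821],"tau":[-21.888,5.536,-5.525,-0.932]}
{"k":24,"q":[0.576,-0.09,0.351,-0.011],"qdot":[-0.079,0.006,-0.022,0.031],"eef":[0.118,-0.652,0.822],"tau":[-21.026,5.258,-5.392,-0.904]}
{"k":25,"q":[0.575,-0.09,0.351,-0.011],"qdot":[-0.093,0.007,-0.022,0.031],"eef":[0.118,-0.65,0.823],"tau":[-20.284,5.019,-5.279,-0.88]}
{"k":26,"q":[0.573,-0.09,0.351,-0.011],"qdot":[-0.104,0.007,-0.023,0.03],"eef":[0.118,-0.649,0.824],"tau":[-19.648,4.814,-5.182,-0.859]}
{"k":27,"q":[0.572,-0.09,0.35,-0.012],"qdot":[-0.111,0.008,-0.023,0.03],"eef":[0.118,-0.648,0.825],"tau":[-19.103,4.638,-5.1,-0.841]}
{"k":28,"q":[0.57,-0.09,0.35,-0.012],"qdot":[-0.117,0.008,-0.023,0.03],"eef":[0.118,-0.646,0.826],"tau":[-18.636,4.487,-5.031,-0.826]}
{"k":29,"q":[0.568,-0.09,0.35,-0.012],"qdot":[-0.12,0.008,-0.023,0.03],"eef":[0.118,-0.645,0.828],"tau":[-18.239,4.359,-4.972,-0.813]}
{"k":30,"q":[0.566,-0.09,0.35,-0.012],"qdot":[-0.122,0.008,-0.023,0.03],"eef":[0.118,-0.643,0.829],"tau":[-17.9,4.25,-4.922,-0.803]}
{"k":31,"q":[0.564,-0.09,0.35,-0.012],"qdot":[-0.123,0.008,-0.023,0.031],"eef":[0.118,-0.642,0.83],"tau":[-17.614,4.157,-4.881,-0.794]}
{"k":32,"q":[0.563,-0.09,0.349,-0.013],"qdot":[-0.122,0.008,-0.022,0.031],"eef":[0.118,-0.64,0.831],"tau":[-17.371,4.079,-4.847,-0.786]}
{"k":33,"q":[0.561,-0.09,0.349,-0.013],"qdot":[-0.121,0.008,-0.022,0.031],"eef":[0.117,-0.639,0.833],"tau":[-17.167,4.013,-4.819,-0.78]}
{"k":34,"q":[0.559,-0.09,0.349,-0.013],"qdot":[-0.118,0.008,-0.022,0.031],"eef":[0.117,-0.637,0.834]}
{"summary": "final q (rad): 0.559 -0.090 0.349 -0.013"}


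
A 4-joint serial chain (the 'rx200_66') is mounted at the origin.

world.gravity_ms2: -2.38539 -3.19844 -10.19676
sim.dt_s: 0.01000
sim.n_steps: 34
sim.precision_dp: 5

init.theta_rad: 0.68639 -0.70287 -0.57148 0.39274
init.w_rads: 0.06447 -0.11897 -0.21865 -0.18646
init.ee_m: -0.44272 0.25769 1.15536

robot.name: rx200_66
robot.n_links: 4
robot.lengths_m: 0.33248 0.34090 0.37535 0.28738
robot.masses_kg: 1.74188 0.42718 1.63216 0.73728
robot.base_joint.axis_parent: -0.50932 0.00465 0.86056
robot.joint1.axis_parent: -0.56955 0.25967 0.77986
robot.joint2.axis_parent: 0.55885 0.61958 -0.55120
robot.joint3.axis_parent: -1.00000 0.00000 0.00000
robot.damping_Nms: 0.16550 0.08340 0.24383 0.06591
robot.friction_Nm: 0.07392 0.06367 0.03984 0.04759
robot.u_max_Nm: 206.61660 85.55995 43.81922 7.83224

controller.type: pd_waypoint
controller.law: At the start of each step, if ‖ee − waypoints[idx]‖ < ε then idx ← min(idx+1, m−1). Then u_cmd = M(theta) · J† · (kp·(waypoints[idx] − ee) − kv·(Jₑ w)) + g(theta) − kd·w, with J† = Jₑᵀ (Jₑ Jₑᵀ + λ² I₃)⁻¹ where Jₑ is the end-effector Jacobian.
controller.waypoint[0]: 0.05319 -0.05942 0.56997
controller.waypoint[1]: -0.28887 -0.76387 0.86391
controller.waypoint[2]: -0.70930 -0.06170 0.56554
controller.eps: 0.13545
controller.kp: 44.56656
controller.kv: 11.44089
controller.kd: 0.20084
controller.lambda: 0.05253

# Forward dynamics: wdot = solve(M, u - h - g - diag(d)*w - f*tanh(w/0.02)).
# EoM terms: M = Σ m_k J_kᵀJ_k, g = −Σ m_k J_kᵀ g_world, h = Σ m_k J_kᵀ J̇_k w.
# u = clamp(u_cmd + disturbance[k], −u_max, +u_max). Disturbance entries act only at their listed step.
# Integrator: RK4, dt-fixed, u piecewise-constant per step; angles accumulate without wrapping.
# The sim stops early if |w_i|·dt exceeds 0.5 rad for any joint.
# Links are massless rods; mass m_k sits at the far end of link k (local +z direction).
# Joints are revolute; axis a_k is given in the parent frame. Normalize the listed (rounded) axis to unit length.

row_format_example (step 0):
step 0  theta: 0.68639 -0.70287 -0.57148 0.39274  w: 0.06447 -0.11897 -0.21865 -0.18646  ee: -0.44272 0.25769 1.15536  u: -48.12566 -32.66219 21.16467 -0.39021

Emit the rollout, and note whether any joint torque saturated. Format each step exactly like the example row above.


step 1  theta: 0.67805 -0.70818 -0.57551 0.40037  w: -1.73096 -0.94707 -0.58522 1.69863  ee: -0.44280 0.25678 1.15388  u: -42.58768 -28.70089 19.33906 -0.69019
step 2  theta: 0.65274 -0.72136 -0.58301 0.42501  w: -3.34260 -1.68640 -0.91788 3.20814  ee: -0.44081 0.25466 1.15066  u: -36.08220 -24.30817 16.74826 -0.73500
step 3  theta: 0.61229 -0.74149 -0.59364 0.46294  w: -4.76610 -2.33465 -1.21024 4.35608  ee: -0.43651 0.25130 1.14604  u: -29.05464 -19.76725 13.53037 -0.61628
step 4  theta: 0.55860 -0.76766 -0.60695 0.51074  w: -5.99513 -2.88942 -1.45538 5.18169  ee: -0.42959 0.24669 1.14037  u: -21.98910 -15.37650 9.89065 -0.42040
step 5  theta: 0.49359 -0.79890 -0.62246 0.56545  w: -7.02642 -3.34947 -1.64908 5.74559  ee: -0.41982 0.24077 1.13396  u: -15.28011 -11.37645 6.04296 -0.22586
step 6  theta: 0.41925 -0.83428 -0.63967 0.62479  w: -7.85910 -3.71705 -1.79164 6.11553  ee: -0.40710 0.23342 1.12708  u: -9.17545 -7.90726 2.17785 -0.09557
step 7  theta: 0.33755 -0.87290 -0.65807 0.68713  w: -8.49375 -3.99878 -1.88829 6.35214  ee: -0.39150 0.22440 1.11987  u: -3.78936 -5.01049 -1.54299 -0.07126
step 8  theta: 0.25045 -0.91396 -0.67726 0.75137  w: -8.93275 -4.20539 -1.94819 6.50025  ee: -0.37334 0.21345 1.11242  u: 0.85435 -2.65560 -4.98281 -0.17173
step 9  theta: 0.15989 -0.95676 -0.69692 0.81677  w: -9.18146 -4.35100 -1.98237 6.58697  ee: -0.35311 0.20028 1.10463  u: 4.78133 -0.77021 -8.02772 -0.39482
step 10  theta: 0.06772 -1.00079 -0.71685 0.88278  w: -9.24967 -4.45180 -2.00133 6.62496  ee: -0.33147 0.18471 1.09636  u: 8.03891 0.73581 -10.58815 -0.72220
step 11  theta: -0.02430 -1.04567 -0.73692 0.94896  w: -9.15185 -4.52402 -2.01304 6.61800  ee: -0.30923 0.16669 1.08737  u: 10.68004 1.95413 -12.60146 -1.12548
step 12  theta: -0.11462 -1.09118 -0.75710 1.01484  w: -8.90650 -4.58128 -2.02181 6.56660  ee: -0.28721 0.14639 1.07744  u: 12.75400 2.96730 -14.03347 -1.57240
step 13  theta: -0.20185 -1.13722 -0.77735 1.08000  w: -8.53479 -4.63180 -2.02808 6.47209  ee: -0.26618 0.12414 1.06639  u: 14.30064 3.84003 -14.88033 -2.03180
step 14  theta: -0.28485 -1.18373 -0.79763 1.14402  w: -8.05985 -4.67630 -2.02955 6.33833  ee: -0.24679 0.10048 1.05412  u: 15.34821 4.60957 -15.17410 -2.47671
step 15  theta: -0.36271 -1.23062 -0.81789 1.20653  w: -7.50706 -4.70790 -2.02331 6.17098  ee: -0.22952 0.07603 1.04062  u: 15.91902 5.27633 -14.99225 -2.88576
step 16  theta: -0.43479 -1.27771 -0.83805 1.26724  w: -6.90463 -4.71518 -2.00862 5.97538  ee: -0.21464 0.05145 1.02598  u: 16.04544 5.80467 -14.45991 -3.24348
step 17  theta: -0.50075 -1.32471 -0.85803 1.32586  w: -6.28262 -4.68806 -1.98877 5.75469  ee: -0.20223 0.02737 1.01038  u: 15.78859 6.14437 -13.72774 -3.54039
step 18  theta: -0.56053 -1.37126 -0.87782 1.38216  w: -5.66903 -4.62351 -1.97048 5.51013  ee: -0.19219 0.00436 0.99402  u: 15.24110 6.26486 -12.92801 -3.77283
step 19  theta: -0.61432 -1.41701 -0.89747 1.43590  w: -5.08473 -4.52728 -1.96112 5.24314  ee: -0.18432 -0.01716 0.97717  u: 14.50776 6.17537 -12.14059 -3.94245
step 20  theta: -0.66247 -1.46170 -0.91710 1.48687  w: -4.54087 -4.41075 -1.96574 4.95744  ee: -0.17831 -0.03686 0.96007  u: 13.68031 5.91764 -11.39234 -4.05490
step 21  theta: -0.70539 -1.50519 -0.93685 1.53493  w: -4.04002 -4.28601 -1.98587 4.65924  ee: -0.17382 -0.05459 0.94296  u: 12.82447 5.54518 -10.67893 -4.11804
step 22  theta: -0.74351 -1.54744 -0.95687 1.57998  w: -3.57944 -4.16242 -2.02014 4.35601  ee: -0.17049 -0.07026 0.92605  u: 11.98083 5.10690 -9.98651 -4.14043
step 23  theta: -0.77719 -1.58850 -0.97730 1.62200  w: -3.15431 -4.04541 -2.06563 4.05493  ee: -0.16801 -0.08391 0.90950  u: 11.17178 4.64043 -9.30321 -4.13023
step 24  theta: -0.80678 -1.62843 -0.99821 1.66107  w: -2.75989 -3.93686 -2.11893 3.76186  ee: -0.16608 -0.09562 0.89343  u: 10.40855 4.17193 -8.62243 -4.09465
step 25  theta: -0.83256 -1.66733 -1.01968 1.69726  w: -2.39241 -3.83604 -2.17690 3.48097  ee: -0.16446 -0.10552 0.87794  u: 9.69602 3.71835 -7.94225 -4.03978
step 26  theta: -0.85478 -1.70524 -1.04175 1.73072  w: -2.04935 -3.74068 -2.23686 3.21479  ee: -0.16294 -0.11376 0.86307  u: 9.03564 3.28997 -7.26385 -3.97060
step 27  theta: -0.87368 -1.74221 -1.06441 1.76160  w: -1.72929 -3.64767 -2.29672 2.96450  ee: -0.16138 -0.12049 0.84887  u: 8.42701 2.89245 -6.59006 -3.89111
step 28  theta: -0.88949 -1.77826 -1.08765 1.79007  w: -1.43165 -3.55374 -2.35486 2.73024  ee: -0.15964 -0.12587 0.83533  u: 7.86871 2.52831 -5.92442 -3.80446
step 29  theta: -0.90243 -1.81334 -1.11147 1.81627  w: -1.15643 -3.45578 -2.41003 2.51143  ee: -0.15764 -0.13005 0.82245  u: 7.35872 2.19796 -5.27055 -3.71311
step 30  theta: -0.91273 -1.84741 -1.13581 1.84035  w: -0.90393 -3.35114 -2.46127 2.30703  ee: -0.15531 -0.13318 0.81022  u: 6.89467 1.90040 -4.63188 -3.61896
step 31  theta: -0.92061 -1.88040 -1.16065 1.86246  w: -0.67457 -3.23780 -2.50778 2.11570  ee: -0.15264 -0.13538 0.79860  u: 6.47397 1.63373 -4.01147 -3.52342
step 32  theta: -0.92632 -1.91219 -1.18592 1.88272  w: -0.46874 -3.11444 -2.54890 1.93603  ee: -0.14959 -0.13677 0.78757  u: 6.09394 1.39551 -3.41201 -3.42760
step 33  theta: -0.93009 -1.94270 -1.21157 1.90124  w: -0.28665 -2.98052 -2.58403 1.76656  ee: -0.14616 -0.13747 0.77710  u: 5.75184 1.18299 -2.83578 -3.33227
step 34  theta: -0.93215 -1.97182 -1.23755 1.91810  w: -0.12828 -2.83629 -2.61262 1.60595  ee: -0.14237 -0.13755 0.76715
any joint saturated: no


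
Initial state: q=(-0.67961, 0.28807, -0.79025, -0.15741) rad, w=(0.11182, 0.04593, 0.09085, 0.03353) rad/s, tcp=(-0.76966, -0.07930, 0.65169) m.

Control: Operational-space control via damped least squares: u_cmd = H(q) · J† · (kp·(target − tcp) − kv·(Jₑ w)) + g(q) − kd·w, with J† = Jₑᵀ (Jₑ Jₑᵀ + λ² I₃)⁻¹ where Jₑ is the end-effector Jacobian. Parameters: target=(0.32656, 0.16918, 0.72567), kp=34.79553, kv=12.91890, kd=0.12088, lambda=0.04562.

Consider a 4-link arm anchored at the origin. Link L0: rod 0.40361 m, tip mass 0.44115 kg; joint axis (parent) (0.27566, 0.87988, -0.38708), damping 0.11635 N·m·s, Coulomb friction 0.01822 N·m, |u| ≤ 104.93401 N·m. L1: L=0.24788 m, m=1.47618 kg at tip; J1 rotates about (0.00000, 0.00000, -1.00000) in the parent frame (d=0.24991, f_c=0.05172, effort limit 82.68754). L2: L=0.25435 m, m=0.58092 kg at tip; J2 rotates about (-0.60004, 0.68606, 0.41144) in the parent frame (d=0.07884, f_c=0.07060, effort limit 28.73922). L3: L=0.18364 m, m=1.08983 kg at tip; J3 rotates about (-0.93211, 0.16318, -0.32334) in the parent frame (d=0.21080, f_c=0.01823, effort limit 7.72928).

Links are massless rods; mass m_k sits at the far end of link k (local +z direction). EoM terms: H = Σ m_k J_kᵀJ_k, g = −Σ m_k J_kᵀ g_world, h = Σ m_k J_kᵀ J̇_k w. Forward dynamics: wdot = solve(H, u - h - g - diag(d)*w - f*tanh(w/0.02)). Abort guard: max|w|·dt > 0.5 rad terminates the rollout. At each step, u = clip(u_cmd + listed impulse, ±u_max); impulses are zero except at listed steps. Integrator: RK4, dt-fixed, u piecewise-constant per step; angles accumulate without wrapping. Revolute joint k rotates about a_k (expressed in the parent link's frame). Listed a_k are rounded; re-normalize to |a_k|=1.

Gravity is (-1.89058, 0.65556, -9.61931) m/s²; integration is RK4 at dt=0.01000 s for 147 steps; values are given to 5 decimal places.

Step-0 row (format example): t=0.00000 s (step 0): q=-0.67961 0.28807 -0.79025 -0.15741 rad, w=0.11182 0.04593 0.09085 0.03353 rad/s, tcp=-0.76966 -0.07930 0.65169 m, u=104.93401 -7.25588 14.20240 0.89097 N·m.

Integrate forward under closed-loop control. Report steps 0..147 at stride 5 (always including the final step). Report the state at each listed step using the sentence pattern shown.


t=0.05000 s (step 5): q=-0.58126 0.33218 -0.90587 -0.18606 rad, w=3.46238 1.12078 -4.25744 -0.88028 rad/s, tcp=-0.72947 -0.07025 0.66154 m, u=60.98294 -3.75298 9.11566 1.05241 N·m.
t=0.10000 s (step 10): q=-0.37657 0.37223 -1.14114 -0.24605 rad, w=4.44711 0.51054 -4.69158 -1.42468 rad/s, tcp=-0.63451 -0.04881 0.67614 m, u=23.87155 -1.54722 5.75493 1.12796 N·m.
t=0.15000 s (step 15): q=-0.15452 0.39352 -1.35117 -0.31712 rad, w=4.34190 0.43519 -3.64034 -1.32896 rad/s, tcp=-0.51708 -0.02167 0.69263 m, u=5.82309 -0.91227 4.36400 1.13315 N·m.
t=0.20000 s (step 20): q=0.05149 0.42157 -1.50438 -0.37315 rad, w=3.86703 0.71092 -2.52098 -0.88165 rad/s, tcp=-0.39782 0.00549 0.70847 m, u=-3.13887 -0.97628 3.94972 1.13485 N·m.
t=0.25000 s (step 25): q=0.23008 0.46493 -1.60717 -0.40449 rad, w=3.26858 1.01125 -1.63521 -0.37925 rad/s, tcp=-0.28593 0.02968 0.72148 m, u=-7.93252 -1.23266 3.92316 1.14257 N·m.
t=0.30000 s (step 30): q=0.37805 0.52088 -1.67183 -0.41300 rad, w=2.65441 1.20841 -0.98466 0.00411 rad/s, tcp=-0.18514 0.04972 0.73046 m, u=-10.52520 -1.49011 4.04363 1.16508 N·m.
t=0.35000 s (step 35): q=0.49618 0.58440 -1.70799 -0.40880 rad, w=2.08271 1.30382 -0.50432 0.17458 rad/s, tcp=-0.09697 0.06554 0.73522 m, u=-11.74354 -1.68535 4.21446 1.21220 N·m.
t=0.40000 s (step 40): q=0.58763 0.64941 -1.72517 -0.39658 rad, w=1.58973 1.28420 -0.20536 0.29794 rad/s, tcp=-0.02188 0.07788 0.73654 m, u=-12.00902 -1.81361 4.38353 1.25031 N·m.
t=0.45000 s (step 45): q=0.65662 0.71190 -1.73037 -0.38031 rad, w=1.18446 1.20803 -0.01953 0.34631 rad/s, tcp=0.04068 0.08766 0.73556 m, u=-11.71420 -1.88232 4.53448 1.28773 N·m.
t=0.50000 s (step 50): q=0.70762 0.76873 -1.72997 -0.35998 rad, w=0.86909 1.06400 0.02585 0.45162 rad/s, tcp=0.09192 0.09580 0.73327 m, u=-11.10699 -1.91485 4.70430 1.32006 N·m.
t=0.55000 s (step 55): q=0.74471 0.81882 -1.72775 -0.33731 rad, w=0.62508 0.94356 0.06233 0.44450 rad/s, tcp=0.13338 0.10290 0.73023 m, u=-10.44681 -1.92283 4.85134 1.36353 N·m.
t=0.60000 s (step 60): q=0.77110 0.86332 -1.72391 -0.31590 rad, w=0.43909 0.83837 0.08899 0.41111 rad/s, tcp=0.16675 0.10930 0.72709 m, u=-9.80264 -1.91681 4.95255 1.39598 N·m.
t=0.65000 s (step 65): q=0.78941 0.90282 -1.71905 -0.29620 rad, w=0.29992 0.74345 0.10395 0.37694 rad/s, tcp=0.19357 0.11518 0.72426 m, u=-9.22548 -1.90448 5.01902 1.41723 N·m.
t=0.70000 s (step 70): q=0.80171 0.93782 -1.71366 -0.27817 rad, w=0.19743 0.65829 0.11067 0.34459 rad/s, tcp=0.21518 0.12062 0.72192 m, u=-8.73770 -1.89078 5.06140 1.43038 N·m.
t=0.75000 s (step 75): q=0.80963 0.96879 -1.70808 -0.26170 rad, w=0.12304 0.58217 0.11176 0.31471 rad/s, tcp=0.23266 0.12565 0.72012 m, u=-8.34061 -1.87851 5.08752 1.43784 N·m.
t=0.80000 s (step 80): q=0.81438 0.99617 -1.70255 -0.24665 rad, w=0.06988 0.51423 0.10902 0.28745 rad/s, tcp=0.24687 0.13027 0.71881 m, u=-8.02517 -1.86887 5.10294 1.44137 N·m.
t=0.85000 s (step 85): q=0.81688 1.02033 -1.69722 -0.23291 rad, w=0.03255 0.45360 0.10368 0.26279 rad/s, tcp=0.25850 0.13451 0.71791 m, u=-7.77879 -1.86217 5.11149 1.44225 N·m.
t=0.90000 s (step 90): q=0.81783 1.04163 -1.69221 -0.22033 rad, w=0.00708 0.39921 0.09640 0.24078 rad/s, tcp=0.26807 0.13835 0.71736 m, u=-7.59104 -1.85821 5.11570 1.44140 N·m.
t=0.95000 s (step 95): q=0.81774 1.06034 -1.68761 -0.20879 rad, w=-0.00948 0.35015 0.08774 0.22107 rad/s, tcp=0.27600 0.14181 0.71706 m, u=-7.45389 -1.85662 5.11725 1.43951 N·m.
t=1.00000 s (step 100): q=0.81699 1.07673 -1.68344 -0.19820 rad, w=-0.01991 0.30651 0.07875 0.20309 rad/s, tcp=0.28261 0.14491 0.71695 m, u=-7.35238 -1.85695 5.11720 1.43703 N·m.
t=1.05000 s (step 105): q=0.81582 1.09107 -1.67973 -0.18846 rad, w=-0.02620 0.26800 0.06992 0.18690 rad/s, tcp=0.28816 0.14766 0.71698 m, u=-7.27465 -1.85863 5.11624 1.43422 N·m.
t=1.10000 s (step 110): q=0.81442 1.10361 -1.67645 -0.17948 rad, w=-0.02961 0.23405 0.06145 0.17239 rad/s, tcp=0.29283 0.15010 0.71710 m, u=-7.21430 -1.86116 5.11476 1.43128 N·m.
t=1.15000 s (step 115): q=0.81289 1.11454 -1.67358 -0.17120 rad, w=-0.03102 0.20414 0.05347 0.15934 rad/s, tcp=0.29679 0.15227 0.71730 m, u=-7.16719 -1.86420 5.11298 1.42835 N·m.
t=1.20000 s (step 120): q=0.81134 1.12408 -1.67109 -0.16353 rad, w=-0.03106 0.17787 0.04617 0.14742 rad/s, tcp=0.30015 0.15418 0.71754 m, u=-7.13030 -1.86746 5.11095 1.42552 N·m.
t=1.25000 s (step 125): q=0.80980 1.13239 -1.66894 -0.15644 rad, w=-0.03019 0.15489 0.03970 0.13633 rad/s, tcp=0.30302 0.15587 0.71781 m, u=-7.10131 -1.87076 5.10861 1.42282 N·m.
t=1.30000 s (step 130): q=0.80833 1.13962 -1.66710 -0.14989 rad, w=-0.02877 0.13490 0.03419 0.12581 rad/s, tcp=0.30548 0.15735 0.71810 m, u=-7.07842 -1.87396 5.10585 1.42021 N·m.
t=1.35000 s (step 135): q=0.80693 1.14592 -1.66551 -0.14386 rad, w=-0.02703 0.11761 0.02966 0.11576 rad/s, tcp=0.30760 0.15866 0.71840 m, u=-7.06024 -1.87695 5.10259 1.41768 N·m.
t=1.40000 s (step 140): q=0.80563 1.15142 -1.66412 -0.13831 rad, w=-0.02514 0.10267 0.02601 0.10621 rad/s, tcp=0.30942 0.15980 0.71870 m, u=-7.04569 -1.87969 5.09882 1.41518 N·m.
t=1.45000 s (step 145): q=0.80442 1.15622 -1.66290 -0.13322 rad, w=-0.02321 0.08976 0.02307 0.09726 rad/s, tcp=0.31101 0.16080 0.71900 m, u=-7.03394 -1.88216 5.09466 1.41271 N·m.
t=1.47000 s (step 147): q=0.80396 1.15797 -1.66245 -0.13131 rad, w=-0.02244 0.08509 0.02205 0.09386 rad/s, tcp=0.31159 0.16117 0.71912 m.


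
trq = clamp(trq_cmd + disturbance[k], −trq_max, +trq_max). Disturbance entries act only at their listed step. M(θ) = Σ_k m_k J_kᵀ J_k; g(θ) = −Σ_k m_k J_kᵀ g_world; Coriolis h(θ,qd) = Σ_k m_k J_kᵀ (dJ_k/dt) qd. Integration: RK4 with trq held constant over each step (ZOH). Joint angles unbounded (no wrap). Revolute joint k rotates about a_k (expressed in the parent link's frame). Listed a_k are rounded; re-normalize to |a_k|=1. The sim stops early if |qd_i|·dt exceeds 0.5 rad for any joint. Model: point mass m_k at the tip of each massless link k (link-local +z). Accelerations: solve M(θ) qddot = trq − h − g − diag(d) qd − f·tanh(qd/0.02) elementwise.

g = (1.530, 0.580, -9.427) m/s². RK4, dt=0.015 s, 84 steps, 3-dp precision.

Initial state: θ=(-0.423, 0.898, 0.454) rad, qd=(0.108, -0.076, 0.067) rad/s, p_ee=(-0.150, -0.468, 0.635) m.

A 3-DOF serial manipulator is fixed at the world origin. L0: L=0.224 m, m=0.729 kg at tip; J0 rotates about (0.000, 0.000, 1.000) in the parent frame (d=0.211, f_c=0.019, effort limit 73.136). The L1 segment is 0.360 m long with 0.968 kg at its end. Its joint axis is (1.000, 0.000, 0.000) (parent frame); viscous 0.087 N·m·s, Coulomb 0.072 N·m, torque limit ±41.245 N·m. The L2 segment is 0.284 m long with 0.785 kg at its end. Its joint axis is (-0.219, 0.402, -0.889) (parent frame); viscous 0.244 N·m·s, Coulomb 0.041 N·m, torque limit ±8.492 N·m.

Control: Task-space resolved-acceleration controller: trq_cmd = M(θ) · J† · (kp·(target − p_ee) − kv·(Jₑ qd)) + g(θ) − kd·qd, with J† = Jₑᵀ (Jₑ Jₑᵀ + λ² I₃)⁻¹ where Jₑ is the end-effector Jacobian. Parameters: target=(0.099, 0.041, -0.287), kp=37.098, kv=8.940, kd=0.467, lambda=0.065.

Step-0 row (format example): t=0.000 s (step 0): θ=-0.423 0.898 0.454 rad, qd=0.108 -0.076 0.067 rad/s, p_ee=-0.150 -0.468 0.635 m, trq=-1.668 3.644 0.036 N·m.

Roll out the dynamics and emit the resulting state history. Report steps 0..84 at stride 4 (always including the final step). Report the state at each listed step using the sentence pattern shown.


t=0.060 s (step 4): θ=-0.426 0.926 0.490 rad, qd=-0.054 0.904 0.407 rad/s, p_ee=-0.151 -0.479 0.621 m, trq=-1.415 -0.679 -0.030 N·m.
t=0.120 s (step 8): θ=-0.433 0.998 0.527 rad, qd=-0.141 1.454 0.542 rad/s, p_ee=-0.161 -0.504 0.583 m, trq=-1.324 -2.929 -0.052 N·m.
t=0.180 s (step 12): θ=-0.444 1.096 0.564 rad, qd=-0.191 1.812 0.588 rad/s, p_ee=-0.176 -0.533 0.530 m, trq=-1.288 -4.242 -0.052 N·m.
t=0.240 s (step 16): θ=-0.456 1.213 0.601 rad, qd=-0.224 2.082 0.592 rad/s, p_ee=-0.192 -0.560 0.462 m, trq=-1.248 -5.126 -0.042 N·m.
t=0.300 s (step 20): θ=-0.471 1.345 0.636 rad, qd=-0.249 2.307 0.568 rad/s, p_ee=-0.208 -0.582 0.382 m, trq=-1.175 -5.801 -0.024 N·m.
t=0.360 s (step 24): θ=-0.486 1.490 0.669 rad, qd=-0.269 2.498 0.521 rad/s, p_ee=-0.220 -0.594 0.292 m, trq=-1.059 -6.351 0.000 N·m.
t=0.420 s (step 28): θ=-0.503 1.644 0.698 rad, qd=-0.287 2.655 0.456 rad/s, p_ee=-0.228 -0.593 0.194 m, trq=-0.908 -6.795 0.029 N·m.
t=0.480 s (step 32): θ=-0.521 1.807 0.724 rad, qd=-0.307 2.767 0.376 rad/s, p_ee=-0.229 -0.578 0.092 m, trq=-0.738 -7.124 0.062 N·m.
t=0.540 s (step 36): θ=-0.540 1.975 0.744 rad, qd=-0.330 2.822 0.286 rad/s, p_ee=-0.221 -0.548 -0.009 m, trq=-0.575 -7.316 0.096 N·m.
t=0.600 s (step 40): θ=-0.561 2.144 0.758 rad, qd=-0.358 2.811 0.194 rad/s, p_ee=-0.205 -0.503 -0.104 m, trq=-0.441 -7.343 0.130 N·m.
t=0.660 s (step 44): θ=-0.583 2.311 0.767 rad, qd=-0.392 2.730 0.104 rad/s, p_ee=-0.181 -0.447 -0.188 m, trq=-0.347 -7.188 0.164 N·m.
t=0.720 s (step 48): θ=-0.608 2.471 0.771 rad, qd=-0.428 2.581 0.024 rad/s, p_ee=-0.151 -0.384 -0.258 m, trq=-0.293 -6.845 0.191 N·m.
t=0.780 s (step 52): θ=-0.634 2.620 0.771 rad, qd=-0.465 2.375 -0.013 rad/s, p_ee=-0.116 -0.318 -0.312 m, trq=-0.270 -6.330 0.195 N·m.
t=0.840 s (step 56): θ=-0.663 2.755 0.770 rad, qd=-0.451 2.127 -0.102 rad/s, p_ee=-0.079 -0.256 -0.351 m, trq=-0.271 -5.679 0.219 N·m.
t=0.900 s (step 60): θ=-0.689 2.874 0.766 rad, qd=-0.368 1.851 -0.095 rad/s, p_ee=-0.041 -0.199 -0.377 m, trq=-0.289 -4.946 0.189 N·m.
t=0.960 s (step 64): θ=-0.704 2.977 0.759 rad, qd=-0.145 1.559 -0.077 rad/s, p_ee=-0.005 -0.150 -0.393 m, trq=-0.329 -4.210 0.162 N·m.
t=1.020 s (step 68): θ=-0.709 3.062 0.757 rad, qd=0.064 1.277 -0.091 rad/s, p_ee=0.029 -0.110 -0.401 m, trq=-0.339 -3.532 0.180 N·m.
t=1.080 s (step 72): θ=-0.715 3.132 0.759 rad, qd=0.047 1.029 -0.039 rad/s, p_ee=0.057 -0.077 -0.403 m, trq=-0.263 -2.904 0.176 N·m.
t=1.140 s (step 76): θ=-0.714 3.187 0.759 rad, qd=0.090 0.794 -0.008 rad/s, p_ee=0.080 -0.051 -0.404 m, trq=-0.226 -2.319 0.173 N·m.
t=1.200 s (step 80): θ=-0.710 3.228 0.758 rad, qd=0.078 0.595 0.001 rad/s, p_ee=0.097 -0.031 -0.403 m, trq=-0.156 -1.760 0.177 N·m.
t=1.260 s (step 84): θ=-0.706 3.259 0.758 rad, qd=0.091 0.430 -0.001 rad/s, p_ee=0.109 -0.016 -0.401 m.
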